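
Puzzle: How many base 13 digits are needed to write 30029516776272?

30029516776272 in base 13 is 139AA04674240, which has 13 digits.

13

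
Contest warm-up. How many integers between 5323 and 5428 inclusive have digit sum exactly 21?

The integers in [5323, 5428] that have digit sum exactly 21: 5349, 5358, 5367, 5376, 5385, 5394.
6 qualify.

6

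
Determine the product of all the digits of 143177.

588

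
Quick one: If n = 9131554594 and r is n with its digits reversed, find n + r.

14086105913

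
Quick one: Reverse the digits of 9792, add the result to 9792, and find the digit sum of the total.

18

Reversal of 9792 is 2979; 9792 + 2979 = 12771.
Digit sum of 12771: 1+2+7+7+1 = 18.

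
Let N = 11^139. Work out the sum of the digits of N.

641

11^139 = 5670002325217957396258282812671713444868053858812175750811496601630462174655445733557105920797699326519891538336121983348434678610919020343409491
Sum of its 145 digits: 641.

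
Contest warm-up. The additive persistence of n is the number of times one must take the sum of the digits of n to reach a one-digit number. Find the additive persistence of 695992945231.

695992945231 → 64 → 10 → 1 (3 steps)

3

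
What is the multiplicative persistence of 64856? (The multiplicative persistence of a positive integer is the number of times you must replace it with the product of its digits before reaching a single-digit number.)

2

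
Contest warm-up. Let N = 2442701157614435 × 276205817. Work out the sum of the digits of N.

130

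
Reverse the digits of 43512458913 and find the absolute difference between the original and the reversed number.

Reverse of 43512458913 is 31985421534.
|43512458913 − 31985421534| = 11527037379

11527037379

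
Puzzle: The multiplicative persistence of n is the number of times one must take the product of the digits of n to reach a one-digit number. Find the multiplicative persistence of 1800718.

1

1800718 → 0 (1 step)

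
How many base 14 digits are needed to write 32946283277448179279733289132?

32946283277448179279733289132 in base 14 is A3708B2D5B2DAA8CB11C5960C, which has 25 digits.

25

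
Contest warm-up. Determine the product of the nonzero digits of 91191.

81

9×1×1×9×1 = 81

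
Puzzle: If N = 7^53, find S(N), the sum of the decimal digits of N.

7^53 = 616873509628062366290756156815389726793178407
Sum of its 45 digits: 220.

220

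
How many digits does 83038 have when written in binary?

17

83038 in base 2 is 10100010001011110, which has 17 digits.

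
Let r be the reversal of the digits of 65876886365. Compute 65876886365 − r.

Reverse of 65876886365 is 56368867856.
65876886365 − 56368867856 = 9508018509

9508018509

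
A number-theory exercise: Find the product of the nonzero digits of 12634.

1×2×6×3×4 = 144

144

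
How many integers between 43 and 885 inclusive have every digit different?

619

The integers in [43, 885] that have every digit different: 43, 45, 46, 47, 48, 49, …, 876, 879.
619 qualify.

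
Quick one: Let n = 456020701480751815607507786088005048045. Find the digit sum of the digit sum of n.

8

First digit sum: 152.
1+5+2 = 8.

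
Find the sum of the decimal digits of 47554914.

39

4+7+5+5+4+9+1+4 = 39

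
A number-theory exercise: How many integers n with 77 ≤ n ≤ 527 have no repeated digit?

The integers in [77, 527] that have no repeated digit: 78, 79, 80, 81, 82, 83, …, 526, 527.
330 qualify.

330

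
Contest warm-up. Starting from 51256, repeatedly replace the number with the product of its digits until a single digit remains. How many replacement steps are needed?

2

51256 → 300 → 0 (2 steps)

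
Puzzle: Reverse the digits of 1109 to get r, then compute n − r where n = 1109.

-7902

Reverse of 1109 is 9011.
1109 − 9011 = -7902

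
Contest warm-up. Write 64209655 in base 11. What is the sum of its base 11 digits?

64209655 in base 11 is 33276734.
Digit sum: 3+3+2+7+6+7+3+4 = 35.

35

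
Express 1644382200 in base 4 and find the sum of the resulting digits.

21

1644382200 in base 4 is 1202000310133320.
Digit sum: 1+2+0+2+0+0+0+3+1+0+1+3+3+3+2+0 = 21.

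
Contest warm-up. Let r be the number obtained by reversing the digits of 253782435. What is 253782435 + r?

Reverse of 253782435 is 534287352.
253782435 + 534287352 = 788069787

788069787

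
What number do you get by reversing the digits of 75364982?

28946357

Reversing 75364982 gives 28946357.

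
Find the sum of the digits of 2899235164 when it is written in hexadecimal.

2899235164 in base 16 is ACCED15C.
Digit sum: 10+12+12+14+13+1+5+12 = 79.

79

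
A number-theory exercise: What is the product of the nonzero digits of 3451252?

1200

3×4×5×1×2×5×2 = 1200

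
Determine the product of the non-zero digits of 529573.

9450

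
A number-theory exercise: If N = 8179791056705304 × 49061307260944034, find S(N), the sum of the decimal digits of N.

117

8179791056705304 × 49061307260944034 = 401311242363341003686132774956336
Sum of its 33 digits: 117.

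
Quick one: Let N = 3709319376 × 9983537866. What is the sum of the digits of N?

75

3709319376 × 9983537866 = 37032130447383491616
Sum of its 20 digits: 75.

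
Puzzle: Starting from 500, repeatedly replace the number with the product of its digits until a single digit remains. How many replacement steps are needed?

500 → 0 (1 step)

1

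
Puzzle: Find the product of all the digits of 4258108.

0

4×2×5×8×1×0×8 = 0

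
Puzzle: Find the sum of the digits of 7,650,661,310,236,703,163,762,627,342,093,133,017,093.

144

7+6+5+0+6+6+1+3+1+0+2+3+6+7+0+3+1+6+3+7+6+2+6+2+7+3+4+2+0+9+3+1+3+3+0+1+7+0+9+3 = 144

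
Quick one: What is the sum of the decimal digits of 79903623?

7+9+9+0+3+6+2+3 = 39

39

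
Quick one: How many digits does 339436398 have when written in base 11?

339436398 in base 11 is 16466A654, which has 9 digits.

9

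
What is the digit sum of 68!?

68! = 2480035542436830599600990418569171581047399201355367672371710738018221445712183296000000000000000
Sum of its 97 digits: 342.

342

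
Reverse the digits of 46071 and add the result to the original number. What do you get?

63135

Reverse of 46071 is 17064.
46071 + 17064 = 63135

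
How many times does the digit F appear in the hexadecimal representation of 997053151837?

997053151837 in base 16 is E824FFBA5D.
The digit F appears 2 times.

2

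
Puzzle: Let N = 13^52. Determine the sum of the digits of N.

13^52 = 8415003868347247618489696679505181495471801448798649088081
Sum of its 58 digits: 292.

292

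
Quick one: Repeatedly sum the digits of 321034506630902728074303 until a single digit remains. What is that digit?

6

3+2+1+0+3+4+5+0+6+6+3+0+9+0+2+7+2+8+0+7+4+3+0+3 = 78
7+8 = 15
1+5 = 6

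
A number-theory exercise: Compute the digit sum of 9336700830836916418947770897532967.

175

9+3+3+6+7+0+0+8+3+0+8+3+6+9+1+6+4+1+8+9+4+7+7+7+0+8+9+7+5+3+2+9+6+7 = 175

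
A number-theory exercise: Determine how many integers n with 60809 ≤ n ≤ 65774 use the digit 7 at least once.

The integers in [60809, 65774] that use the digit 7 at least once: 60817, 60827, 60837, 60847, 60857, 60867, …, 65773, 65774.
1329 qualify.

1329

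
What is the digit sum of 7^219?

7^219 = 119253398129015615049229050248495123586807337634608518869906750642558265602538971768162259184851907536372844127015285090556925927615253990061103188138818174355040265448112405384170533143
Sum of its 186 digits: 793.

793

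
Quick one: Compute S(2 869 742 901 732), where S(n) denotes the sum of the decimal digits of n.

60

2+8+6+9+7+4+2+9+0+1+7+3+2 = 60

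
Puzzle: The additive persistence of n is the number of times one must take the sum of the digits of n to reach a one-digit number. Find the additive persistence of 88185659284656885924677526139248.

3

88185659284656885924677526139248 → 177 → 15 → 6 (3 steps)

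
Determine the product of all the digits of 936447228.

580608

9×3×6×4×4×7×2×2×8 = 580608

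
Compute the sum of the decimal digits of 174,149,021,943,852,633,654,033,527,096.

122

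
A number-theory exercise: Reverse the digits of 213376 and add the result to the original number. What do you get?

886688

Reverse of 213376 is 673312.
213376 + 673312 = 886688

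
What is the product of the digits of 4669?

4×6×6×9 = 1296

1296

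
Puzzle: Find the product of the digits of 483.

96

4×8×3 = 96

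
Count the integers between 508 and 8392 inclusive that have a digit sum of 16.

557

The integers in [508, 8392] that have a digit sum of 16: 529, 538, 547, 556, 565, 574, …, 8341, 8350.
557 qualify.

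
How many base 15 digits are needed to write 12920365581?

12920365581 in base 15 is 509471706, which has 9 digits.

9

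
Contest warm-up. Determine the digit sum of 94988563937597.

92

9+4+9+8+8+5+6+3+9+3+7+5+9+7 = 92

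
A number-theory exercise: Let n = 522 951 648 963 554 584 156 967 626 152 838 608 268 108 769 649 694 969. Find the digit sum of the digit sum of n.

First digit sum: 289.
2+8+9 = 19.

19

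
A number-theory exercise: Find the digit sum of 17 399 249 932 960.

1+7+3+9+9+2+4+9+9+3+2+9+6+0 = 73

73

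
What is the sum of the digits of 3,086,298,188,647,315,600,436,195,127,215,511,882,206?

164

3+0+8+6+2+9+8+1+8+8+6+4+7+3+1+5+6+0+0+4+3+6+1+9+5+1+2+7+2+1+5+5+1+1+8+8+2+2+0+6 = 164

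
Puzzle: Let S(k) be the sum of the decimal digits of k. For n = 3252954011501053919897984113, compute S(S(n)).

7

First digit sum: 115.
1+1+5 = 7.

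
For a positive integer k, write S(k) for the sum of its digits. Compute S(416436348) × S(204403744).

S(416436348) = 4+1+6+4+3+6+3+4+8 = 39.
S(204403744) = 2+0+4+4+0+3+7+4+4 = 28.
39 · 28 = 1092.

1092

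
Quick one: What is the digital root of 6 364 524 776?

6+3+6+4+5+2+4+7+7+6 = 50
5+0 = 5

5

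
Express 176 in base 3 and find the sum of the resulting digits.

6

176 in base 3 is 20112.
Digit sum: 2+0+1+1+2 = 6.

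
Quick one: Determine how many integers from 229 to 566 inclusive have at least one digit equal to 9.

61

The integers in [229, 566] that have at least one digit equal to 9: 229, 239, 249, 259, 269, 279, …, 549, 559.
61 qualify.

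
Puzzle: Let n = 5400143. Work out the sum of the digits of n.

17

5+4+0+0+1+4+3 = 17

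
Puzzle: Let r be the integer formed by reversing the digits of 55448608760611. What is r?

Reversing 55448608760611 gives 11606780684455.

11606780684455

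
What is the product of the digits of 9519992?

9×5×1×9×9×9×2 = 65610

65610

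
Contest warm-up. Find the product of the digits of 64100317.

0

6×4×1×0×0×3×1×7 = 0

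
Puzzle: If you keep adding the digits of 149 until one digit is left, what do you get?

5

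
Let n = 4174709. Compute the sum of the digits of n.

32

4+1+7+4+7+0+9 = 32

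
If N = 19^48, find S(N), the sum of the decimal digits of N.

262

19^48 = 23997878253756106444997335735942416102218125380085922630082241
Sum of its 62 digits: 262.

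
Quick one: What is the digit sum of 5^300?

955

5^300 = 490909346529772655309577195498627564297521551249944956511154911718710525472171585646009788403733195227718357156513187851316791861042471890280751482410896345225310546445986192853894181098439730703830718994140625
Sum of its 210 digits: 955.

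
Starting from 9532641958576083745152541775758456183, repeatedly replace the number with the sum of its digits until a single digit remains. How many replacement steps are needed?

3

9532641958576083745152541775758456183 → 181 → 10 → 1 (3 steps)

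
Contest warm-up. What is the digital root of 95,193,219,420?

9+5+1+9+3+2+1+9+4+2+0 = 45
4+5 = 9

9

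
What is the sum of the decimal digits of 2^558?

676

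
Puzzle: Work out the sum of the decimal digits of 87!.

495

87! = 2107757298379527717213600518699389595229783738061356212322972511214654115727593174080683423236414793504734471782400000000000000000000
Sum of its 133 digits: 495.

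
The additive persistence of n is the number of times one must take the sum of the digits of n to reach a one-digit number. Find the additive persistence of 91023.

91023 → 15 → 6 (2 steps)

2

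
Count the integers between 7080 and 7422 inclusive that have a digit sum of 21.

24

The integers in [7080, 7422] that have a digit sum of 21: 7086, 7095, 7149, 7158, 7167, 7176, …, 7392, 7419.
24 qualify.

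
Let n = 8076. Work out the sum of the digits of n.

21

8+0+7+6 = 21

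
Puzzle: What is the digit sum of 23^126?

23^126 = 3781876462438487703735819013332412063263979526587072786842908165397941585102035971308774899656281412530465317054199977732568600580654153033395286425565640729254612875432689
Sum of its 172 digits: 793.

793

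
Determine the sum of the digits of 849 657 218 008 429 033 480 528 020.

108

8+4+9+6+5+7+2+1+8+0+0+8+4+2+9+0+3+3+4+8+0+5+2+8+0+2+0 = 108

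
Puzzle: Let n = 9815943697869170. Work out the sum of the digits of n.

92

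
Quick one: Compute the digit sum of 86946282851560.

70

8+6+9+4+6+2+8+2+8+5+1+5+6+0 = 70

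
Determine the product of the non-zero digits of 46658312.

34560

4×6×6×5×8×3×1×2 = 34560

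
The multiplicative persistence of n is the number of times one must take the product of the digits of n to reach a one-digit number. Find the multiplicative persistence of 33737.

33737 → 1323 → 18 → 8 (3 steps)

3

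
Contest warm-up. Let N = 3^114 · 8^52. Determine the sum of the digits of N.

477

3^114 · 8^52 = 225165766085857178174427121687857541450493778784789902493786151225554083240096507326583212837368233984
Sum of its 102 digits: 477.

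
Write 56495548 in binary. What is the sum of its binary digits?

15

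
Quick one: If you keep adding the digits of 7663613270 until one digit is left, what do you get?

7+6+6+3+6+1+3+2+7+0 = 41
4+1 = 5
(Equivalently, 7663613270 mod 9 = 5.)

5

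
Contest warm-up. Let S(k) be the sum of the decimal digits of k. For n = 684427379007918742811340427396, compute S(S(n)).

First digit sum: 136.
1+3+6 = 10.

10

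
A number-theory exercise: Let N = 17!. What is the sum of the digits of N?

17! = 355687428096000
Sum of its 15 digits: 63.

63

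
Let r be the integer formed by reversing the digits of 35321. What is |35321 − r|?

22968

Reverse of 35321 is 12353.
|35321 − 12353| = 22968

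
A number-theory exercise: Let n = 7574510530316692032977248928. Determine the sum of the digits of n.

125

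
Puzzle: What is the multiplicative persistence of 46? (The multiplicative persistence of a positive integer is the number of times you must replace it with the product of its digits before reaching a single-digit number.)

2

46 → 24 → 8 (2 steps)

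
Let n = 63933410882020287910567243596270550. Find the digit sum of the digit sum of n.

7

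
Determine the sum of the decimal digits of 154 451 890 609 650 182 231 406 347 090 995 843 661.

1+5+4+4+5+1+8+9+0+6+0+9+6+5+0+1+8+2+2+3+1+4+0+6+3+4+7+0+9+0+9+9+5+8+4+3+6+6+1 = 164

164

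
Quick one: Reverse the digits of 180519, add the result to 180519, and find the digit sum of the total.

21

Reversal of 180519 is 915081; 180519 + 915081 = 1095600.
Digit sum of 1095600: 1+0+9+5+6+0+0 = 21.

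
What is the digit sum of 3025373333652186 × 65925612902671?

159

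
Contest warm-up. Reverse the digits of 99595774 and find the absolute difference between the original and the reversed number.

Reverse of 99595774 is 47759599.
|99595774 − 47759599| = 51836175

51836175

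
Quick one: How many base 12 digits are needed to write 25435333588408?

13

25435333588408 in base 12 is 2A29655908674, which has 13 digits.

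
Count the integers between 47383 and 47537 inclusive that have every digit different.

31

The integers in [47383, 47537] that have every digit different: 47385, 47386, 47389, 47390, 47391, 47392, …, 47532, 47536.
31 qualify.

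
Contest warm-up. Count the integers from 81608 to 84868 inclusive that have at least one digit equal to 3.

The integers in [81608, 84868] that have at least one digit equal to 3: 81613, 81623, 81630, 81631, 81632, 81633, …, 84853, 84863.
1595 qualify.

1595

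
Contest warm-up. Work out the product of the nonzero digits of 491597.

4×9×1×5×9×7 = 11340

11340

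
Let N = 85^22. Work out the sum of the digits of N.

166

85^22 = 2800376120856162211833149645328521728515625
Sum of its 43 digits: 166.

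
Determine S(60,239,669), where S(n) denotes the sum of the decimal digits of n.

6+0+2+3+9+6+6+9 = 41

41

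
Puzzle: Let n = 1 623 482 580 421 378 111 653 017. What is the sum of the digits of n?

89

1+6+2+3+4+8+2+5+8+0+4+2+1+3+7+8+1+1+1+6+5+3+0+1+7 = 89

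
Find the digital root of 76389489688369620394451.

7+6+3+8+9+4+8+9+6+8+8+3+6+9+6+2+0+3+9+4+4+5+1 = 128
1+2+8 = 11
1+1 = 2

2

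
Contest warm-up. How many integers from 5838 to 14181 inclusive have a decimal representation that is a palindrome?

The integers in [5838, 14181] that have a decimal representation that is a palindrome: 5885, 5995, 6006, 6116, 6226, 6336, …, 14041, 14141.
84 qualify.

84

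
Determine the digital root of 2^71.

The digital root of n equals n mod 9 (or 9 when 9 | n), so we need 2^71 mod 9.
2^71 ≡ 5 (mod 9), so the digital root is 5.

5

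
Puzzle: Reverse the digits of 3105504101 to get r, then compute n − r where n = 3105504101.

Reverse of 3105504101 is 1014055013.
3105504101 − 1014055013 = 2091449088

2091449088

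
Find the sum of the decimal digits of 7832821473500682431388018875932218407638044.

7+8+3+2+8+2+1+4+7+3+5+0+0+6+8+2+4+3+1+3+8+8+0+1+8+8+7+5+9+3+2+2+1+8+4+0+7+6+3+8+0+4+4 = 183

183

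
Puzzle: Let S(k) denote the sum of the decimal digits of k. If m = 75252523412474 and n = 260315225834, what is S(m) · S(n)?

2173

S(75252523412474) = 7+5+2+5+2+5+2+3+4+1+2+4+7+4 = 53.
S(260315225834) = 2+6+0+3+1+5+2+2+5+8+3+4 = 41.
53 · 41 = 2173.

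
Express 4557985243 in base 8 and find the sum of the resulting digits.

4557985243 in base 8 is 41753252733.
Digit sum: 4+1+7+5+3+2+5+2+7+3+3 = 42.

42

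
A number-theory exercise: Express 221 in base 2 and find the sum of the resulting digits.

221 in base 2 is 11011101.
Digit sum: 1+1+0+1+1+1+0+1 = 6.

6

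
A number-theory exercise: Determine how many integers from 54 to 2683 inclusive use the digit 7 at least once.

668

The integers in [54, 2683] that use the digit 7 at least once: 57, 67, 70, 71, 72, 73, …, 2678, 2679.
668 qualify.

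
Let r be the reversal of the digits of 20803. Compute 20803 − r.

Reverse of 20803 is 30802.
20803 − 30802 = -9999

-9999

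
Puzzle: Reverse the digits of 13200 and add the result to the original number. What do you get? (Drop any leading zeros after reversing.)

13431

Reverse of 13200 is 231.
13200 + 231 = 13431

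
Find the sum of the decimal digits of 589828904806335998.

5+8+9+8+2+8+9+0+4+8+0+6+3+3+5+9+9+8 = 104

104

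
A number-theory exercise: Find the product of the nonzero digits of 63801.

6×3×8×1 = 144

144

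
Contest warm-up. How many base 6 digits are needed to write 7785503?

7785503 in base 6 is 434511555, which has 9 digits.

9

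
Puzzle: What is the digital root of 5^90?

1

The digital root of n equals n mod 9 (or 9 when 9 | n), so we need 5^90 mod 9.
5^90 ≡ 1 (mod 9), so the digital root is 1.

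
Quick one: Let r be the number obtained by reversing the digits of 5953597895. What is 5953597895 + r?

11941551490

Reverse of 5953597895 is 5987953595.
5953597895 + 5987953595 = 11941551490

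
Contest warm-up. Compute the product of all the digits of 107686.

1×0×7×6×8×6 = 0

0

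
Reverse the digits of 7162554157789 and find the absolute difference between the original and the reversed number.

Reverse of 7162554157789 is 9877514552617.
|7162554157789 − 9877514552617| = 2714960394828

2714960394828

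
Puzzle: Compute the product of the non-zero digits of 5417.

140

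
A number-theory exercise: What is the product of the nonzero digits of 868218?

8×6×8×2×1×8 = 6144

6144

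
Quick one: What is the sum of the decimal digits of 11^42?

11^42 = 54763699237492901685126120802225273763666521
Sum of its 44 digits: 190.

190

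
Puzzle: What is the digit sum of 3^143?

3^143 = 169176262018805200239918053247232118969580750063887962421209147371627
Sum of its 69 digits: 288.

288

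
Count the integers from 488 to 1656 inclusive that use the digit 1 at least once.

753

The integers in [488, 1656] that use the digit 1 at least once: 491, 501, 510, 511, 512, 513, …, 1655, 1656.
753 qualify.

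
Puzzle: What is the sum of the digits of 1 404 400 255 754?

41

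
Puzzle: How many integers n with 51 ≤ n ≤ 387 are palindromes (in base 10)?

The integers in [51, 387] that are palindromes (in base 10): 55, 66, 77, 88, 99, 101, …, 373, 383.
34 qualify.

34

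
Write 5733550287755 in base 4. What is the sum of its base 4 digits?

38

5733550287755 in base 4 is 1103123302032212232023.
Digit sum: 1+1+0+3+1+2+3+3+0+2+0+3+2+2+1+2+2+3+2+0+2+3 = 38.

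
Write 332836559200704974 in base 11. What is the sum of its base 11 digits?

94

332836559200704974 in base 11 is 72750A92078664948.
Digit sum: 7+2+7+5+0+10+9+2+0+7+8+6+6+4+9+4+8 = 94.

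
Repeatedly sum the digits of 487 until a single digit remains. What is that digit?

1

4+8+7 = 19
1+9 = 10
1+0 = 1
(Equivalently, 487 mod 9 = 1.)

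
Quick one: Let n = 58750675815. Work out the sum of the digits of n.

57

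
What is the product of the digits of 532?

5×3×2 = 30

30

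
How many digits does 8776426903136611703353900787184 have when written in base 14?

8776426903136611703353900787184 in base 14 is DD07348B896A123419233C8698C, which has 27 digits.

27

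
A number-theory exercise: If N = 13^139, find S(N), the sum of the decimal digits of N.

13^139 = 68885207452177798096828738054716488860049539097568790110966019127636589977112796006304826486234451883670537790921817531539609313750077404409428090997716277
Sum of its 155 digits: 742.

742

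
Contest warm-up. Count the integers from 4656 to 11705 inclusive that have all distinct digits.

3048

The integers in [4656, 11705] that have all distinct digits: 4657, 4658, 4659, 4670, 4671, 4672, …, 10986, 10987.
3048 qualify.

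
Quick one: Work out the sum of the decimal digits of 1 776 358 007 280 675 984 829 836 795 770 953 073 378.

209

1+7+7+6+3+5+8+0+0+7+2+8+0+6+7+5+9+8+4+8+2+9+8+3+6+7+9+5+7+7+0+9+5+3+0+7+3+3+7+8 = 209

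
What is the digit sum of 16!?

63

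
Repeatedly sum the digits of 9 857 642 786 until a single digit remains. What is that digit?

8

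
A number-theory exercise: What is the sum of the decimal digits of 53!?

279

53! = 4274883284060025564298013753389399649690343788366813724672000000000000
Sum of its 70 digits: 279.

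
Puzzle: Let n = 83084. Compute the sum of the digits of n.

8+3+0+8+4 = 23

23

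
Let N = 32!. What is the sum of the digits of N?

108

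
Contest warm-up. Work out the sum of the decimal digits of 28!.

90

28! = 304888344611713860501504000000
Sum of its 30 digits: 90.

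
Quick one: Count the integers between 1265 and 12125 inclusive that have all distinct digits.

The integers in [1265, 12125] that have all distinct digits: 1265, 1267, 1268, 1269, 1270, 1273, …, 12097, 12098.
4827 qualify.

4827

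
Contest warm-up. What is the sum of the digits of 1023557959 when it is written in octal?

32

1023557959 in base 8 is 7500440507.
Digit sum: 7+5+0+0+4+4+0+5+0+7 = 32.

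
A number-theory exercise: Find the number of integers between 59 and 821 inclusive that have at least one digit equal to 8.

The integers in [59, 821] that have at least one digit equal to 8: 68, 78, 80, 81, 82, 83, …, 820, 821.
168 qualify.

168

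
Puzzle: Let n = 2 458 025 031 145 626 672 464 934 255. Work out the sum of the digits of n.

111

2+4+5+8+0+2+5+0+3+1+1+4+5+6+2+6+6+7+2+4+6+4+9+3+4+2+5+5 = 111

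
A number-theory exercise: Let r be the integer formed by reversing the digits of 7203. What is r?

3027

Reversing 7203 gives 3027.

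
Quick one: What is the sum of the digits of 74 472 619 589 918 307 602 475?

7+4+4+7+2+6+1+9+5+8+9+9+1+8+3+0+7+6+0+2+4+7+5 = 114

114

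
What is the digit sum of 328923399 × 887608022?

328923399 × 887608022 = 291955047575906778
Sum of its 18 digits: 96.

96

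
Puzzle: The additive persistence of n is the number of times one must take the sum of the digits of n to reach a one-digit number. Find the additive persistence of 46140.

46140 → 15 → 6 (2 steps)

2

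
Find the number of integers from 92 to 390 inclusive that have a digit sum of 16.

The integers in [92, 390] that have a digit sum of 16: 97, 169, 178, 187, 196, 259, …, 376, 385.
15 qualify.

15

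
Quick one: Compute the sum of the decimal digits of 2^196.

2^196 = 100433627766186892221372630771322662657637687111424552206336
Sum of its 60 digits: 241.

241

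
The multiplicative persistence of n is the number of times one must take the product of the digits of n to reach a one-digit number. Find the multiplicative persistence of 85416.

85416 → 960 → 0 (2 steps)

2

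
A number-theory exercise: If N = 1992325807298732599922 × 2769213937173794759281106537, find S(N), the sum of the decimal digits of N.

229

1992325807298732599922 × 2769213937173794759281106537 = 5517176392962682422229266994388363454451079890114
Sum of its 49 digits: 229.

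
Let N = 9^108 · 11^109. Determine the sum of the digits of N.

963

9^108 · 11^109 = 3715298409887925585998320011184144402300019925819612410145041011240098479875929171422219724333332146874443926550366919618149222030337088790167830256966989741820171953716764522185944279547898952558827665551399419461211
Sum of its 217 digits: 963.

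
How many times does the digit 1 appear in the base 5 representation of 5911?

3

5911 in base 5 is 142121.
The digit 1 appears 3 times.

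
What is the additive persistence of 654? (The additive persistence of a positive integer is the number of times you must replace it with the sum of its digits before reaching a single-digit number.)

654 → 15 → 6 (2 steps)

2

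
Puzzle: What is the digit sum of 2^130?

196

2^130 = 1361129467683753853853498429727072845824
Sum of its 40 digits: 196.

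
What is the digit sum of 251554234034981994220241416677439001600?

143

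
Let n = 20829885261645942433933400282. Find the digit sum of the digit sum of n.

First digit sum: 122.
1+2+2 = 5.

5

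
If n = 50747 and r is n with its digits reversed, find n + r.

Reverse of 50747 is 74705.
50747 + 74705 = 125452

125452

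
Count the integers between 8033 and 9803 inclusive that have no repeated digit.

939

The integers in [8033, 9803] that have no repeated digit: 8034, 8035, 8036, 8037, 8039, 8041, …, 9802, 9803.
939 qualify.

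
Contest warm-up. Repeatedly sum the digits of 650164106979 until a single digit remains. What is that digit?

6+5+0+1+6+4+1+0+6+9+7+9 = 54
5+4 = 9

9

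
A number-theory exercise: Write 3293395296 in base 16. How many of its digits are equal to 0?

3293395296 in base 16 is C44D3960.
The digit 0 appears 1 time.

1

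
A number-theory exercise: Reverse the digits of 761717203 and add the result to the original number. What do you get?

Reverse of 761717203 is 302717167.
761717203 + 302717167 = 1064434370

1064434370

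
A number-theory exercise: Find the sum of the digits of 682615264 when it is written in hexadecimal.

64

682615264 in base 16 is 28AFE1E0.
Digit sum: 2+8+10+15+14+1+14+0 = 64.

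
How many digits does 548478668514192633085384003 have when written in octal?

548478668514192633085384003 in base 8 is 342660700313005206232467252503, which has 30 digits.

30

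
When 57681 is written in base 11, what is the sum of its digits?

57681 in base 11 is 3A378.
Digit sum: 3+10+3+7+8 = 31.

31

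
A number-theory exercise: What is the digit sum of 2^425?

608

2^425 = 86645927941275464361825443254471365732388658605494267974077486894206915868925800719999200190754361815543475342543861619655442432
Sum of its 128 digits: 608.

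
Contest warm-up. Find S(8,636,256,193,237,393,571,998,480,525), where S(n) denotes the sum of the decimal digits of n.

139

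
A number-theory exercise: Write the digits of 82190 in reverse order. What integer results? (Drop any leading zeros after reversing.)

Reversing 82190 gives 9128.

9128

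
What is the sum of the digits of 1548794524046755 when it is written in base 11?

75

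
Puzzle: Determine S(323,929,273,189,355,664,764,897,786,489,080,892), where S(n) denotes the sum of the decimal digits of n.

3+2+3+9+2+9+2+7+3+1+8+9+3+5+5+6+6+4+7+6+4+8+9+7+7+8+6+4+8+9+0+8+0+8+9+2 = 197

197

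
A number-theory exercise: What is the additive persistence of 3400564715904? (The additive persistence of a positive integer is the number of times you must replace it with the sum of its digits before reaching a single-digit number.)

3

3400564715904 → 48 → 12 → 3 (3 steps)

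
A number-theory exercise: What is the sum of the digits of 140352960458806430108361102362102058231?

1+4+0+3+5+2+9+6+0+4+5+8+8+0+6+4+3+0+1+0+8+3+6+1+1+0+2+3+6+2+1+0+2+0+5+8+2+3+1 = 123

123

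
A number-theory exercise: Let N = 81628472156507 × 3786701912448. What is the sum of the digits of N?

120

81628472156507 × 3786701912448 = 309102691625253375667499136
Sum of its 27 digits: 120.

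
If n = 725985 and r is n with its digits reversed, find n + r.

1315512

Reverse of 725985 is 589527.
725985 + 589527 = 1315512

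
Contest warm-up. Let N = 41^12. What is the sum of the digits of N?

73

41^12 = 22563490300366186081
Sum of its 20 digits: 73.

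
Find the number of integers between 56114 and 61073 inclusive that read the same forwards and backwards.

50

The integers in [56114, 61073] that read the same forwards and backwards: 56165, 56265, 56365, 56465, 56565, 56665, …, 60906, 61016.
50 qualify.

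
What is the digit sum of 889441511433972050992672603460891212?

151

8+8+9+4+4+1+5+1+1+4+3+3+9+7+2+0+5+0+9+9+2+6+7+2+6+0+3+4+6+0+8+9+1+2+1+2 = 151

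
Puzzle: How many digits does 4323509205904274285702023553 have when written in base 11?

27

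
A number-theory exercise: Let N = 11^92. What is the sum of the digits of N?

445

11^92 = 642875736033641180657139984421248997668742784677928339864140154386931382122316064755913516349521
Sum of its 96 digits: 445.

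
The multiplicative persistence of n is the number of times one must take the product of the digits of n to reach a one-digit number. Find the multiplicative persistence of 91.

91 → 9 (1 step)

1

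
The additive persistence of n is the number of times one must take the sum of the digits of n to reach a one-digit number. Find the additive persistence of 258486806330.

258486806330 → 53 → 8 (2 steps)

2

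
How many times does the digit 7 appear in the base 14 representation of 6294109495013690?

2

6294109495013690 in base 14 is 7D03A74C824430.
The digit 7 appears 2 times.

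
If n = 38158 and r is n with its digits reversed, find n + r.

123341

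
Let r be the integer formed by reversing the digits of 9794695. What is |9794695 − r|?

3829716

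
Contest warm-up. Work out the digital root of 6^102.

9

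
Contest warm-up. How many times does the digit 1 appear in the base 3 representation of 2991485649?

9

2991485649 in base 3 is 21201111000012211210.
The digit 1 appears 9 times.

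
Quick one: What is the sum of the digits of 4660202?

20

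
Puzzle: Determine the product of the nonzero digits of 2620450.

2×6×2×4×5 = 480

480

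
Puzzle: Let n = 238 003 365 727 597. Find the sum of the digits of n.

2+3+8+0+0+3+3+6+5+7+2+7+5+9+7 = 67

67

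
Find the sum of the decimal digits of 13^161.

871

13^161 = 221248187410890162249187561386945744884598172214129548355881592504443547592723474415755207776779157247995277583692299821537559846782459235302117249843386710558382148687263697795213
Sum of its 180 digits: 871.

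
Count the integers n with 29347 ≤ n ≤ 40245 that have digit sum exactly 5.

13

The integers in [29347, 40245] that have digit sum exactly 5: 30002, 30011, 30020, 30101, 30110, 30200, …, 40010, 40100.
13 qualify.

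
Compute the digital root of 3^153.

9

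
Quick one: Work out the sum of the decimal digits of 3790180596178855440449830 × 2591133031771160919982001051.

3790180596178855440449830 × 2591133031771160919982001051 = 9820862139137143870970823390087613302692570972771330
Sum of its 52 digits: 221.

221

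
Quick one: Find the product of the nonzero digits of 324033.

216

3×2×4×3×3 = 216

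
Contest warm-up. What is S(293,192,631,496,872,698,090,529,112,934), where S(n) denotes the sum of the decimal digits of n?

2+9+3+1+9+2+6+3+1+4+9+6+8+7+2+6+9+8+0+9+0+5+2+9+1+1+2+9+3+4 = 140

140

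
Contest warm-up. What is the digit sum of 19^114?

19^114 = 59966749513267825724908973980095118760861324233369594776004538342373439980068510542630407345872422176916353536468350271285969351953224368420622121
Sum of its 146 digits: 649.

649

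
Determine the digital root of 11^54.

1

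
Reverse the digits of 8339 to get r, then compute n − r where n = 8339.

-999

Reverse of 8339 is 9338.
8339 − 9338 = -999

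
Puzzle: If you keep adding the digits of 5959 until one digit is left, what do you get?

1

5+9+5+9 = 28
2+8 = 10
1+0 = 1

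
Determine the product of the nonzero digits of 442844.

4096

4×4×2×8×4×4 = 4096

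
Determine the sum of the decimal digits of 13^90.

496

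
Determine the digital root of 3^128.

The digital root of n equals n mod 9 (or 9 when 9 | n), so we need 3^128 mod 9.
3^128 ≡ 0 (mod 9), so the digital root is 9.

9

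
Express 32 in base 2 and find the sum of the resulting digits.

32 in base 2 is 100000.
Digit sum: 1+0+0+0+0+0 = 1.

1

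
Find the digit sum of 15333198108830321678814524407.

115

1+5+3+3+3+1+9+8+1+0+8+8+3+0+3+2+1+6+7+8+8+1+4+5+2+4+4+0+7 = 115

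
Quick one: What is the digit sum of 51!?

198

51! = 1551118753287382280224243016469303211063259720016986112000000000000
Sum of its 67 digits: 198.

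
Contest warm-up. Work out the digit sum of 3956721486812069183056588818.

3+9+5+6+7+2+1+4+8+6+8+1+2+0+6+9+1+8+3+0+5+6+5+8+8+8+1+8 = 138

138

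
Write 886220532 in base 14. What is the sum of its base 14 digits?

54

886220532 in base 14 is 859B0948.
Digit sum: 8+5+9+11+0+9+4+8 = 54.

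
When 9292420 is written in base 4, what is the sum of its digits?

16

9292420 in base 4 is 203130222010.
Digit sum: 2+0+3+1+3+0+2+2+2+0+1+0 = 16.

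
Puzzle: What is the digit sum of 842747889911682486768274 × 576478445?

149

842747889911682486768274 × 576478445 = 485825993103317907305907670853930
Sum of its 33 digits: 149.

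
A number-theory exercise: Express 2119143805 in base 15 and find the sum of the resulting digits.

65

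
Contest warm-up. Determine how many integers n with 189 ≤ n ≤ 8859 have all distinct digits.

4561

The integers in [189, 8859] that have all distinct digits: 189, 190, 192, 193, 194, 195, …, 8795, 8796.
4561 qualify.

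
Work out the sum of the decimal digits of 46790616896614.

73

4+6+7+9+0+6+1+6+8+9+6+6+1+4 = 73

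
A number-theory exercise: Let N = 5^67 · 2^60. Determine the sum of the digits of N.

23

5^67 · 2^60 = 78125000000000000000000000000000000000000000000000000000000000000
Sum of its 65 digits: 23.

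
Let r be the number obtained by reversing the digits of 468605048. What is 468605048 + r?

1309111912

Reverse of 468605048 is 840506864.
468605048 + 840506864 = 1309111912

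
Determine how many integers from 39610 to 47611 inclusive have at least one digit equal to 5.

2897

The integers in [39610, 47611] that have at least one digit equal to 5: 39615, 39625, 39635, 39645, 39650, 39651, …, 47599, 47605.
2897 qualify.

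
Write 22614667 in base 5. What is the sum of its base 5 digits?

22614667 in base 5 is 21242132132.
Digit sum: 2+1+2+4+2+1+3+2+1+3+2 = 23.

23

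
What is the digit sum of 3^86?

171

3^86 = 107752636643058178097424660240453423951129
Sum of its 42 digits: 171.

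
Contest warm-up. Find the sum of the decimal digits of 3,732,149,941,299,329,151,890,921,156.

3+7+3+2+1+4+9+9+4+1+2+9+9+3+2+9+1+5+1+8+9+0+9+2+1+1+5+6 = 125

125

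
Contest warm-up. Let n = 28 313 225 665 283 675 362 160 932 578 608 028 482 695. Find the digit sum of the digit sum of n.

13

First digit sum: 184.
1+8+4 = 13.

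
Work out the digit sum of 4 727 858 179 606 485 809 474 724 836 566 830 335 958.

210

4+7+2+7+8+5+8+1+7+9+6+0+6+4+8+5+8+0+9+4+7+4+7+2+4+8+3+6+5+6+6+8+3+0+3+3+5+9+5+8 = 210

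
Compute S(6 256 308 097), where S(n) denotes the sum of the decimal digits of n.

6+2+5+6+3+0+8+0+9+7 = 46

46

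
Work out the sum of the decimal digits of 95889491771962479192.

117

9+5+8+8+9+4+9+1+7+7+1+9+6+2+4+7+9+1+9+2 = 117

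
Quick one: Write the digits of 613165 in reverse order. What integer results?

Reversing 613165 gives 561316.

561316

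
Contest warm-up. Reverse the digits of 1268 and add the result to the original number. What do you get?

Reverse of 1268 is 8621.
1268 + 8621 = 9889

9889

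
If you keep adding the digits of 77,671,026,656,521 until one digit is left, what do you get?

7+7+6+7+1+0+2+6+6+5+6+5+2+1 = 61
6+1 = 7

7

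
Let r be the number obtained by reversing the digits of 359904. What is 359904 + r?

769857

Reverse of 359904 is 409953.
359904 + 409953 = 769857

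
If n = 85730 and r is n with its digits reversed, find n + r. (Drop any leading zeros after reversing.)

89488

Reverse of 85730 is 3758.
85730 + 3758 = 89488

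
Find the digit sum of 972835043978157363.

9+7+2+8+3+5+0+4+3+9+7+8+1+5+7+3+6+3 = 90

90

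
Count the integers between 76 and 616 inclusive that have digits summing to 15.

39

The integers in [76, 616] that have digits summing to 15: 78, 87, 96, 159, 168, 177, …, 591, 609.
39 qualify.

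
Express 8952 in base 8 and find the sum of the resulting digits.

13

8952 in base 8 is 21370.
Digit sum: 2+1+3+7+0 = 13.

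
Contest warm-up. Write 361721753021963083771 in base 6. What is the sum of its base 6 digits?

66

361721753021963083771 in base 6 is 204201053115414044054521431.
Digit sum: 2+0+4+2+0+1+0+5+3+1+1+5+4+1+4+0+4+4+0+5+4+5+2+1+4+3+1 = 66.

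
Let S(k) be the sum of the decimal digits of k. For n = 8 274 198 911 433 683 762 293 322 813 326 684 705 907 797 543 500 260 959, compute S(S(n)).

10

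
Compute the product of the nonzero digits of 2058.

2×5×8 = 80

80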